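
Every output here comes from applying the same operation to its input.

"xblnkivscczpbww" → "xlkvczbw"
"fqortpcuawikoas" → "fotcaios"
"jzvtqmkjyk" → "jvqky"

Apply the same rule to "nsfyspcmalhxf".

Looking at the pairs, the operation is to keep every other character starting from the first (positions 1st, 3rd, 5th, ...).
Applying that to "nsfyspcmalhxf" gives "nfscahf".

nfscahf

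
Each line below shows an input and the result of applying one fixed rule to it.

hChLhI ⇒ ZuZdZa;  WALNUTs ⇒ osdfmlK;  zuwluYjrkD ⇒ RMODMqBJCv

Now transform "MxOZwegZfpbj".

Looking at the pairs, the operation is to shift every letter 8 places backward in the alphabet (wrapping around), then flip the case of every letter.
For "MxOZwegZfpbj", step one produces "EpGRowyRxhtb"; step two turns that into "ePgrOWYrXHTB".

ePgrOWYrXHTB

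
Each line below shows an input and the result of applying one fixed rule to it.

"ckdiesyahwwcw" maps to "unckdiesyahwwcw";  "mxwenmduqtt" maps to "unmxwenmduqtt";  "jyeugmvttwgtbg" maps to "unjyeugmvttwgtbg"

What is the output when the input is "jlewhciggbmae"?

unjlewhciggbmae

What's happening: prepend "un".
Applying that to "jlewhciggbmae" gives "unjlewhciggbmae".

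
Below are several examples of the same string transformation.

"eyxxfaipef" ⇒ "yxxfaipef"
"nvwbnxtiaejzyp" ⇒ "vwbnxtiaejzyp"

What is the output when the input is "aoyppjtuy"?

What's happening: delete the first character.
So "aoyppjtuy" becomes "oyppjtuy".

oyppjtuy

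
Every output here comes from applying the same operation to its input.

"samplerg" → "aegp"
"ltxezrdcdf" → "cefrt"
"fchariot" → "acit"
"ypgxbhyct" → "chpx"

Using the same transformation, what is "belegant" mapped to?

aeet

What's happening: keep every other character starting from the second (positions 2nd, 4th, 6th, ...), then sort the characters into alphabetical order.
For "belegant" the result is "aeet".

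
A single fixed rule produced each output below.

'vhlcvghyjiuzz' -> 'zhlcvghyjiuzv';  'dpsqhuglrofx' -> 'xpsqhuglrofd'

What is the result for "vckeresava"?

ackeresavv

In each case the input is transformed by: swap the first and last characters.
On "vckeresava" that produces "ackeresavv".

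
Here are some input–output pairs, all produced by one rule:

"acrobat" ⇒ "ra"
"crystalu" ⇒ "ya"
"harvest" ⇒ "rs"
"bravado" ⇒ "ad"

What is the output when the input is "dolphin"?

li

Each output is the input with this applied: keep one character in every 3, starting at position 3 (positions 3rd, 6th, 9th, ...).
"dolphin" → "li".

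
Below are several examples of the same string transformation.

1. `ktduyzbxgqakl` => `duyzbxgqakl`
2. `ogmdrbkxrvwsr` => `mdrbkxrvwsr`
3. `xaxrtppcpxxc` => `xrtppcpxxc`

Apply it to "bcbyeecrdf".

What's happening: delete the first 2 characters.
For "bcbyeecrdf" the result is "byeecrdf".

byeecrdf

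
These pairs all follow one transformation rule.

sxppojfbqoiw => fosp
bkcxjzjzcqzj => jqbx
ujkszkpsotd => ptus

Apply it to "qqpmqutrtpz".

The rule is to keep one character in every 3, starting at position 1 (positions 1st, 4th, 7th, ...), then move the first 2 characters to the end (rotate left by 2).
Starting from "qqpmqutrtpz": after the first operation, "qmtp"; after the second, "tpqm".

tpqm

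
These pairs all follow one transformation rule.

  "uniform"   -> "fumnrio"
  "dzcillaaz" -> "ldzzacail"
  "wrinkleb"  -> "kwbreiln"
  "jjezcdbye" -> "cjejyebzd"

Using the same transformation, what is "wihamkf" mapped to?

awfikhm

Rule — take characters alternately from the front and the back (1st, last, 2nd, 2nd-last, ...), then move the last character to the front.
"wihamkf" → "wfikhma" → "awfikhm".
(Check on "jjezcdbye": → "jejyebzdc" → "cjejyebzd" ✓)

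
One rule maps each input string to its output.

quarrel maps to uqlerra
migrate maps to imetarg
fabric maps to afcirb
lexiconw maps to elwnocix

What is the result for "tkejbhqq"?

Looking at the pairs, the operation is to move the first 2 characters to the end (rotate left by 2), then reverse the string.
Working it through for "tkejbhqq": intermediate "ejbhqqtk", final "ktqqhbje".

ktqqhbje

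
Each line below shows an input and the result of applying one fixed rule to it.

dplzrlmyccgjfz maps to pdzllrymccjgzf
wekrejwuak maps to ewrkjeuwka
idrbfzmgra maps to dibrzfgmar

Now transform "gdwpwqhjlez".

dgpwqwjhelz

Each output is the input with this applied: swap each adjacent pair of characters (1↔2, 3↔4, ...).
So "gdwpwqhjlez" becomes "dgpwqwjhelz".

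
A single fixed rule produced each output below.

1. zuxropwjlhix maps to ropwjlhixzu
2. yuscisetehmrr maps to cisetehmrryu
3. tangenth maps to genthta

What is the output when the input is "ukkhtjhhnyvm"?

Rule — move the first 3 characters to the end (rotate left by 3), then delete the last character.
Applying that to "ukkhtjhhnyvm" gives "htjhhnyvmuk".

htjhhnyvmuk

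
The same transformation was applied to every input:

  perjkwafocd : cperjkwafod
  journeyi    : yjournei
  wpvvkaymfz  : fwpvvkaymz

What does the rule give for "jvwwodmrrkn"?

The pattern: move the last character to the front, then swap the first and last characters.
Applying both steps to "jvwwodmrrkn": "njvwwodmrrk", then "kjvwwodmrrn".

kjvwwodmrrn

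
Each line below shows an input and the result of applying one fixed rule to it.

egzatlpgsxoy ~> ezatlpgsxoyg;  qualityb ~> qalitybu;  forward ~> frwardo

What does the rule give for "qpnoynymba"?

qnoynymbap

In each case the input is transformed by: move the first character to the end, then swap the first and last characters.
Working it through for "qpnoynymba": intermediate "pnoynymbaq", final "qnoynymbap".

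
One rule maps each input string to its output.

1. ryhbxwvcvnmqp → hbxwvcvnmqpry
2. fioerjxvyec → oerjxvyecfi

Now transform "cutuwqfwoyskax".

tuwqfwoyskaxcu

The pattern: move the first 2 characters to the end (rotate left by 2).
So "cutuwqfwoyskax" becomes "tuwqfwoyskaxcu".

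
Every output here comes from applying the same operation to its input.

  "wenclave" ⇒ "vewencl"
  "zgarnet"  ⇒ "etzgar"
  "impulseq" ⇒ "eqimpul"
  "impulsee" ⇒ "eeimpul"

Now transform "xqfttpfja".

In each case the input is transformed by: move the last 2 characters to the front (rotate right by 2), then delete the last character.
For "xqfttpfja", step one produces "jaxqfttpf"; step two turns that into "jaxqfttp".

jaxqfttp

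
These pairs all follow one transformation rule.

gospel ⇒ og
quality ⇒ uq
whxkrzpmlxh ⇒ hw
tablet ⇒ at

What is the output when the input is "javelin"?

aj

In each case the input is transformed by: swap each adjacent pair of characters (1↔2, 3↔4, ...), then keep only the first 2 characters.
Applying both steps to "javelin": "ajeviln", then "aj".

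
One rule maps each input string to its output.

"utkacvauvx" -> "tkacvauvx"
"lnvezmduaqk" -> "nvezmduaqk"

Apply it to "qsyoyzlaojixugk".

syoyzlaojixugk

The rule is to delete the first character.
"qsyoyzlaojixugk" → "syoyzlaojixugk".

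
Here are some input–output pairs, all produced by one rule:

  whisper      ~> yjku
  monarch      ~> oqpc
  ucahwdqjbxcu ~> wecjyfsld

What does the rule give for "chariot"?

ejct

Rule — shift every letter 2 places forward in the alphabet (wrapping around), then delete the last 3 characters.
On "chariot" that produces "ejct".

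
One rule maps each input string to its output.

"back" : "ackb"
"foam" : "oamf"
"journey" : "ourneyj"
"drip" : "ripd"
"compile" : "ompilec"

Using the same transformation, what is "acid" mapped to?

cida

In each case the input is transformed by: move the first character to the end.
For "acid" the result is "cida".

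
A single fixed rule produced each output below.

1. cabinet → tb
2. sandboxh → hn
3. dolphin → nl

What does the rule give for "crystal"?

ly

Looking at the pairs, the operation is to move the last 3 characters to the front (rotate right by 3), then keep one character in every 3, starting at position 3 (positions 3rd, 6th, 9th, ...).
"crystal" → "talcrys" → "ly".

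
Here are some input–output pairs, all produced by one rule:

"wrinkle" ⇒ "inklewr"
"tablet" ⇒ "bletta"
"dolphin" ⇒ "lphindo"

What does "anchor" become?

The rule is to move the first 2 characters to the end (rotate left by 2).
"anchor" → "choran".

choran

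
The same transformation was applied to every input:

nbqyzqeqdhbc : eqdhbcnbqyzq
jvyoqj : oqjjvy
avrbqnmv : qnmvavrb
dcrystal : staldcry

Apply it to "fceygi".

Looking at the pairs, the operation is to swap the front and back halves of the string.
On "fceygi" that produces "ygifce".

ygifce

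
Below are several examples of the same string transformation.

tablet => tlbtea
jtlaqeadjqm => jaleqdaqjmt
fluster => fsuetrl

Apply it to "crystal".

In each case the input is transformed by: swap each adjacent pair of characters (1↔2, 3↔4, ...), then move the first character to the end.
For "crystal", step one produces "rcsyatl"; step two turns that into "csyatlr".

csyatlr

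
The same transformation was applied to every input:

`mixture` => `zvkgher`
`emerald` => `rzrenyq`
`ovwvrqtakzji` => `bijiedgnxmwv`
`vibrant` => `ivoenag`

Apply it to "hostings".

Each output is the input with this applied: shift every letter 13 places forward in the alphabet (wrapping around) — i.e. ROT13.
For "hostings" the result is "ubfgvatf".

ubfgvatf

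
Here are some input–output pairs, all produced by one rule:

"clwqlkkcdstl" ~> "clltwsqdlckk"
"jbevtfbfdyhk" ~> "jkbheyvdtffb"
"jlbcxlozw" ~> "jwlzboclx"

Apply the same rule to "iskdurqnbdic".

Each output is the input with this applied: take characters alternately from the front and the back (1st, last, 2nd, 2nd-last, ...).
Doing the same to "iskdurqnbdic": "icsikddbunrq".

icsikddbunrq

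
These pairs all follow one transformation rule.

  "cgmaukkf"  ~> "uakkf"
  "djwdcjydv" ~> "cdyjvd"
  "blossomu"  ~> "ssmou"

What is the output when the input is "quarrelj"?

Each output is the input with this applied: delete the first 3 characters, then swap each adjacent pair of characters (1↔2, 3↔4, ...).
For "quarrelj", step one produces "rrelj"; step two turns that into "rrlej".

rrlej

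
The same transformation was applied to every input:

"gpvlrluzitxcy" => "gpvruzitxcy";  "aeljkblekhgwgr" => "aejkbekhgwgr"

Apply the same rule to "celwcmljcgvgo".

cewcmjcgvgo

Each output is the input with this applied: remove every "l".
On "celwcmljcgvgo" that produces "cewcmjcgvgo".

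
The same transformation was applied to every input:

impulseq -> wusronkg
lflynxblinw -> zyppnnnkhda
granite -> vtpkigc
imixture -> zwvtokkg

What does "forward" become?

yttqhfc

Each output is the input with this applied: shift every letter 2 places forward in the alphabet (wrapping around), then sort the characters into reverse alphabetical order.
"forward" → "hqtyctf" → "yttqhfc".
(Check on "granite": → "itcpkvg" → "vtpkigc" ✓)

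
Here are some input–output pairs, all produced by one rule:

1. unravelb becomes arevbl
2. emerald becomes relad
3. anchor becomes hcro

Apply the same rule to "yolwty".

wlyt

Rule — delete the first 2 characters, then swap each adjacent pair of characters (1↔2, 3↔4, ...).
"yolwty" → "lwty" → "wlyt".
(Check on "unravelb": → "ravelb" → "arevbl" ✓)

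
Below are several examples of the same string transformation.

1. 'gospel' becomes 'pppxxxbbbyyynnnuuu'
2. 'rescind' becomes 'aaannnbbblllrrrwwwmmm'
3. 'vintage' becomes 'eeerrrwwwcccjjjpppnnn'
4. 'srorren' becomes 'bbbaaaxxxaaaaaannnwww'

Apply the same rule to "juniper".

sssdddwwwrrryyynnnaaa

What's happening: shift every letter 9 places forward in the alphabet (wrapping around), then repeat every character 3 times.
Applying both steps to "juniper": "sdwryna", then "sssdddwwwrrryyynnnaaa".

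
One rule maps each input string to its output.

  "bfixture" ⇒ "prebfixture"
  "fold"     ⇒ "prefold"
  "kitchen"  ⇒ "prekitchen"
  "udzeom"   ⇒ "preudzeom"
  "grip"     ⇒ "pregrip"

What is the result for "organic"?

preorganic

What's happening: prepend "pre".
On "organic" that produces "preorganic".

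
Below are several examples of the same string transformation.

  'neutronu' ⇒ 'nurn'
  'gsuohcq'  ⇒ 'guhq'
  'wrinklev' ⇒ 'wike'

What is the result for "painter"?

pitr

Each output is the input with this applied: keep every other character starting from the first (positions 1st, 3rd, 5th, ...).
Applying that to "painter" gives "pitr".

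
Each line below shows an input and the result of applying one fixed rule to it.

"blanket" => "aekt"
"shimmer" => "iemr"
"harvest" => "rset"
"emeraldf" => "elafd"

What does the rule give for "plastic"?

Each output is the input with this applied: swap each adjacent pair of characters (1↔2, 3↔4, ...), then delete the first 3 characters.
"plastic" → "lpsaitc" → "aitc".

aitc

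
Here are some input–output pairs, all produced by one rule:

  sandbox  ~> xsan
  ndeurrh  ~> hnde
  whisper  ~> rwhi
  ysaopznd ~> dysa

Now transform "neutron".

Each output is the input with this applied: move the first 3 characters to the end (rotate left by 3), then keep only the last 4 characters.
Working it through for "neutron": intermediate "tronneu", final "nneu".

nneu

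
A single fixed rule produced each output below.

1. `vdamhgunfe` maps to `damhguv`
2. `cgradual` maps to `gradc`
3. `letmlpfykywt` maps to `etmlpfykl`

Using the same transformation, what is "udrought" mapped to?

Each output is the input with this applied: delete the last 3 characters, then move the first character to the end.
Applying both steps to "udrought": "udrou", then "drouu".

drouu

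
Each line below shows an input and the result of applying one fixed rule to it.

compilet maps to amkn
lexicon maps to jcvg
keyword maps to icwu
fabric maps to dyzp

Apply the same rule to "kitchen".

The pattern: shift every letter 2 places backward in the alphabet (wrapping around), then keep only the first 4 characters.
Working it through for "kitchen": intermediate "igrafcl", final "igra".

igra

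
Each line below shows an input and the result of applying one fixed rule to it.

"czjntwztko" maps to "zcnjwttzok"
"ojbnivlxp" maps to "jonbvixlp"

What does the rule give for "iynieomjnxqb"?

In each case the input is transformed by: swap each adjacent pair of characters (1↔2, 3↔4, ...).
For "iynieomjnxqb" the result is "yiinoejmxnbq".

yiinoejmxnbq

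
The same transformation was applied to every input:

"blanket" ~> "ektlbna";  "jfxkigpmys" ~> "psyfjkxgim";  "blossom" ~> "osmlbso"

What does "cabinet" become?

entacib

Rule — swap each adjacent pair of characters (1↔2, 3↔4, ...), then move the last 3 characters to the front (rotate right by 3).
"cabinet" → "acibent" → "entacib".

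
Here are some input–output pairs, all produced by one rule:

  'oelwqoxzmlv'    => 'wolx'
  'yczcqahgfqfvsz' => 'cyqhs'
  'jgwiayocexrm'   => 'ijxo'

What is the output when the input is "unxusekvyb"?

The rule is to keep one character in every 3, starting at position 1 (positions 1st, 4th, 7th, ...), then swap each adjacent pair of characters (1↔2, 3↔4, ...).
For "unxusekvyb", step one produces "uukb"; step two turns that into "uubk".

uubk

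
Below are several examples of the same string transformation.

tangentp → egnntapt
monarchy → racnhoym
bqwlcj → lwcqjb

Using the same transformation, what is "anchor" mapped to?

hconra

What's happening: swap the front and back halves of the string, then take characters alternately from the front and the back (1st, last, 2nd, 2nd-last, ...).
For "anchor", step one produces "horanc"; step two turns that into "hconra".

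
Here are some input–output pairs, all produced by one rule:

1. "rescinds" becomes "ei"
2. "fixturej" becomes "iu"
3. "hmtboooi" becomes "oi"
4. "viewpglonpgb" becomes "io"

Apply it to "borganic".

Each output is the input with this applied: keep one character in every 3, starting at position 2 (positions 2nd, 5th, 8th, ...), then keep only the vowels.
Applying that to "borganic" gives "oa".

oa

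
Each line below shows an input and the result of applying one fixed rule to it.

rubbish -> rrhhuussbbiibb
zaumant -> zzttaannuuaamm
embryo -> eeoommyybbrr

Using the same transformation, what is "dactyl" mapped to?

Rule — take characters alternately from the front and the back (1st, last, 2nd, 2nd-last, ...), then double every character.
"dactyl" → "dlayct" → "ddllaayycctt".

ddllaayycctt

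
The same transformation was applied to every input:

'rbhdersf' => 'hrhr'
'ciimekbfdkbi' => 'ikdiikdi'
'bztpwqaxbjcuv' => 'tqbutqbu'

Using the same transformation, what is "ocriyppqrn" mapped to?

In each case the input is transformed by: keep one character in every 3, starting at position 3 (positions 3rd, 6th, 9th, ...), then write the whole string twice.
On "ocriyppqrn": the first step gives "rpr", and the second then gives "rprrpr".

rprrpr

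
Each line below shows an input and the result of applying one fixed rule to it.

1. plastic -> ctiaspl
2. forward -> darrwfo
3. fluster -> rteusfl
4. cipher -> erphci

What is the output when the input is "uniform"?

morifun

The pattern: swap each adjacent pair of characters (1↔2, 3↔4, ...), then reverse the string.
Starting from "uniform": after the first operation, "nufirom"; after the second, "morifun".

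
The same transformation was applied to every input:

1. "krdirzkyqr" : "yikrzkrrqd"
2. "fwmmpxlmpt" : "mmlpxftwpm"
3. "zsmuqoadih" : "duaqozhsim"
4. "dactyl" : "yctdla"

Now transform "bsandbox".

abndbxso

The pattern: take characters alternately from the front and the back (1st, last, 2nd, 2nd-last, ...), then swap the front and back halves of the string.
Applying both steps to "bsandbox": "bxsoabnd", then "abndbxso".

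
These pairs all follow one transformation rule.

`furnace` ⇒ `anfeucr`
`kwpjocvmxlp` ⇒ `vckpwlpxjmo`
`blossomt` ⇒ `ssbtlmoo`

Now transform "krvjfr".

In each case the input is transformed by: take characters alternately from the front and the back (1st, last, 2nd, 2nd-last, ...), then move the last 2 characters to the front (rotate right by 2).
On "krvjfr": the first step gives "krrfvj", and the second then gives "vjkrrf".
(Check on "furnace": → "feucran" → "anfeucr" ✓)

vjkrrf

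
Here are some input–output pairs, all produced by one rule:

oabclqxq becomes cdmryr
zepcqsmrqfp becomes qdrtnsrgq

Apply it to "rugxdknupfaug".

hyelovqgbvh

The transformation: delete the first 2 characters, then shift every letter 1 place forward in the alphabet (wrapping around).
"rugxdknupfaug" → "gxdknupfaug" → "hyelovqgbvh".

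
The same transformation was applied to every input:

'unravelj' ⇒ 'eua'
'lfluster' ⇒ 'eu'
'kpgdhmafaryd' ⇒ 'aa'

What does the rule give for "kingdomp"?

oi

The transformation: swap the front and back halves of the string, then keep only the vowels.
On "kingdomp" that produces "oi".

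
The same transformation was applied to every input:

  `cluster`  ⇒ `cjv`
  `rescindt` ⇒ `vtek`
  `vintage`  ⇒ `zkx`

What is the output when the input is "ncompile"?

tdzv

Looking at the pairs, the operation is to keep every other character starting from the second (positions 2nd, 4th, 6th, ...), then shift every letter 9 places backward in the alphabet (wrapping around).
Working it through for "ncompile": intermediate "cmie", final "tdzv".
(Check on "vintage": → "itg" → "zkx" ✓)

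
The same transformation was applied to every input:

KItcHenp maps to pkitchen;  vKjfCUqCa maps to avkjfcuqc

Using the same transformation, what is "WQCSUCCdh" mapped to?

The rule is to move the last character to the front, then convert every letter to lowercase.
Working it through for "WQCSUCCdh": intermediate "hWQCSUCCd", final "hwqcsuccd".

hwqcsuccd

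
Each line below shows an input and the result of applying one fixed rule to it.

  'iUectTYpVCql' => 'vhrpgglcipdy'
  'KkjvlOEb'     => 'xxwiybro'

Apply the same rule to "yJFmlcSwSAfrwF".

lwszypfjfnsejs

The transformation: shift every letter 13 places forward in the alphabet (wrapping around) — i.e. ROT13, then convert every letter to lowercase.
Starting from "yJFmlcSwSAfrwF": after the first operation, "lWSzypFjFNsejS"; after the second, "lwszypfjfnsejs".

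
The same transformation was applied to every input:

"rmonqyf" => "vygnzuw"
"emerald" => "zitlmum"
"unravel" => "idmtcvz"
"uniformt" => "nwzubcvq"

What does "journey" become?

What's happening: shift every letter 8 places forward in the alphabet (wrapping around), then move the first 3 characters to the end (rotate left by 3).
On "journey": the first step gives "rwczvmg", and the second then gives "zvmgrwc".

zvmgrwc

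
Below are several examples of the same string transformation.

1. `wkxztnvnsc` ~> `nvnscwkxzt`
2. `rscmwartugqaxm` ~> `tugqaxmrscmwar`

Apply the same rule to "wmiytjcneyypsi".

neyypsiwmiytjc

The rule is to swap the front and back halves of the string.
Applying that to "wmiytjcneyypsi" gives "neyypsiwmiytjc".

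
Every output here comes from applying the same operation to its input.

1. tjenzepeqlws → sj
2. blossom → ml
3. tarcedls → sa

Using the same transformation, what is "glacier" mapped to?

rl

Rule — swap the first and last characters, then keep only the first 2 characters.
Starting from "glacier": after the first operation, "rlacieg"; after the second, "rl".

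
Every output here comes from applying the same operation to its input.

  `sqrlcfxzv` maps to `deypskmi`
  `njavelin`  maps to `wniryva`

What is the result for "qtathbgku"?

Each output is the input with this applied: shift every letter 13 places forward in the alphabet (wrapping around) — i.e. ROT13, then delete the first character.
Working it through for "qtathbgku": intermediate "dgnguotxh", final "gnguotxh".

gnguotxh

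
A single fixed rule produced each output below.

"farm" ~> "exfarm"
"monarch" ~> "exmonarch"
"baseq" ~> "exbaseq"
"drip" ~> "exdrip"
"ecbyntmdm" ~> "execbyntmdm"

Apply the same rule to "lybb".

exlybb

Each output is the input with this applied: prepend "ex".
On "lybb" that produces "exlybb".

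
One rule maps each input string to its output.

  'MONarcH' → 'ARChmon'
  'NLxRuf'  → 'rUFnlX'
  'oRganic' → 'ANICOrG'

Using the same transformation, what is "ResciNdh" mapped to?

Each output is the input with this applied: flip the case of every letter, then move the first 3 characters to the end (rotate left by 3).
On "ResciNdh": the first step gives "rESCInDH", and the second then gives "CInDHrES".
(Check on "NLxRuf": → "nlXrUF" → "rUFnlX" ✓)

CInDHrES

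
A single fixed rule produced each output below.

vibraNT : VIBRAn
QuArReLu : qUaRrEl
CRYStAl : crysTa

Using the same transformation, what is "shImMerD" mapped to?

What's happening: flip the case of every letter, then delete the last character.
Working it through for "shImMerD": intermediate "SHiMmERd", final "SHiMmER".

SHiMmER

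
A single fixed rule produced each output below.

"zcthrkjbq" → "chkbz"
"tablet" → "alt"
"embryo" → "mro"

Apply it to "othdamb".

tdmo

What's happening: move the first character to the end, then keep every other character starting from the first (positions 1st, 3rd, 5th, ...).
On "othdamb": the first step gives "thdambo", and the second then gives "tdmo".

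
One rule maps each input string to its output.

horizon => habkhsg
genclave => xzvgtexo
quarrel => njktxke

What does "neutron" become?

In each case the input is transformed by: shift every letter 7 places backward in the alphabet (wrapping around), then swap each adjacent pair of characters (1↔2, 3↔4, ...).
Starting from "neutron": after the first operation, "gxnmkhg"; after the second, "xgmnhkg".

xgmnhkg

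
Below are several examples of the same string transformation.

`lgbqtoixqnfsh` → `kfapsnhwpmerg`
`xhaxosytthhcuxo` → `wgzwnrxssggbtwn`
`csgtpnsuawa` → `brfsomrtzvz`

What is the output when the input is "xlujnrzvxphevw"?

wktimqyuwogduv

In each case the input is transformed by: shift every letter 1 place backward in the alphabet (wrapping around).
Doing the same to "xlujnrzvxphevw": "wktimqyuwogduv".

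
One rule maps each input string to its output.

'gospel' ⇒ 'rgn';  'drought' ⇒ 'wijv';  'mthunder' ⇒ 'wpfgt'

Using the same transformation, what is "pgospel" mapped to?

urgn

What's happening: shift every letter 2 places forward in the alphabet (wrapping around), then delete the first 3 characters.
On "pgospel" that produces "urgn".
(Check on "drought": → "ftqwijv" → "wijv" ✓)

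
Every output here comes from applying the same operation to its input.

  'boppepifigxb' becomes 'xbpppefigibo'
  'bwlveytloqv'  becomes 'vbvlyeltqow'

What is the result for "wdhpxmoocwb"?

Rule — swap each adjacent pair of characters (1↔2, 3↔4, ...), then swap the first and last characters.
Applying both steps to "wdhpxmoocwb": "dwphmxoowcb", then "bwphmxoowcd".
(Check on "boppepifigxb": → "obpppefigibx" → "xbpppefigibo" ✓)

bwphmxoowcd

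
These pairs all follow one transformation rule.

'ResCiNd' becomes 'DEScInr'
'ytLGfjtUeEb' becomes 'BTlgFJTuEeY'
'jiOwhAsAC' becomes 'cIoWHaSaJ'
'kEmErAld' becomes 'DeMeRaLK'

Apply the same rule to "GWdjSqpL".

lwDJsQPg

Each output is the input with this applied: swap the first and last characters, then flip the case of every letter.
On "GWdjSqpL": the first step gives "LWdjSqpG", and the second then gives "lwDJsQPg".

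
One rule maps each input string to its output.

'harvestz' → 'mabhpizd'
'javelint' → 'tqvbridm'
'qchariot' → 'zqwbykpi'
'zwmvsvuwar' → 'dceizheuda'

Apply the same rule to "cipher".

The rule is to swap the front and back halves of the string, then shift every letter 8 places forward in the alphabet (wrapping around).
Starting from "cipher": after the first operation, "hercip"; after the second, "pmzkqx".

pmzkqx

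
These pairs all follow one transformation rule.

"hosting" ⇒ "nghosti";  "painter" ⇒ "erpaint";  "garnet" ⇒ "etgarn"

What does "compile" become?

lecompi

The pattern: move the last 2 characters to the front (rotate right by 2).
For "compile" the result is "lecompi".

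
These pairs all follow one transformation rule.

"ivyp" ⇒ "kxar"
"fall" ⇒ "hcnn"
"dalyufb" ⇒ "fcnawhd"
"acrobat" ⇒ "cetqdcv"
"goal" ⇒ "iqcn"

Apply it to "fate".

hcvg

Each output is the input with this applied: shift every letter 2 places forward in the alphabet (wrapping around).
"fate" → "hcvg".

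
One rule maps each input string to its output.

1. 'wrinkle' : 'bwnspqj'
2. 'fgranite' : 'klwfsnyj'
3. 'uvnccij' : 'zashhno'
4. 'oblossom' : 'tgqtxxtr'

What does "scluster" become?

xhqzxyjw

In each case the input is transformed by: shift every letter 5 places forward in the alphabet (wrapping around).
For "scluster" the result is "xhqzxyjw".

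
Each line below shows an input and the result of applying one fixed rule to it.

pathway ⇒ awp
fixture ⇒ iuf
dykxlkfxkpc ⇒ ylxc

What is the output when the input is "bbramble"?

bme

The rule is to move the first character to the end, then keep one character in every 3, starting at position 1 (positions 1st, 4th, 7th, ...).
"bbramble" → "brambleb" → "bme".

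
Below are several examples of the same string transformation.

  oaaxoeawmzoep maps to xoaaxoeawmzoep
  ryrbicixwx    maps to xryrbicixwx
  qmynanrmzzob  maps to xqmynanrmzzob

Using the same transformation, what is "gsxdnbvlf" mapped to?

Each output is the input with this applied: prepend "x".
On "gsxdnbvlf" that produces "xgsxdnbvlf".

xgsxdnbvlf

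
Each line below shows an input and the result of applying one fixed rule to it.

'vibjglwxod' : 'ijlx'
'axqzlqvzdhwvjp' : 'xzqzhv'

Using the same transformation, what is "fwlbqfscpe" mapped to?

The transformation: keep every other character starting from the second (positions 2nd, 4th, 6th, ...), then delete the last character.
Starting from "fwlbqfscpe": after the first operation, "wbfce"; after the second, "wbfc".

wbfc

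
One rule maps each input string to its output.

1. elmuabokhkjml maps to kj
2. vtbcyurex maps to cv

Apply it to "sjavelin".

What's happening: shift every letter 2 places backward in the alphabet (wrapping around), then keep only the last 2 characters.
For "sjavelin", step one produces "qhytcjgl"; step two turns that into "gl".
(Check on "elmuabokhkjml": → "cjksyzmifihkj" → "kj" ✓)

gl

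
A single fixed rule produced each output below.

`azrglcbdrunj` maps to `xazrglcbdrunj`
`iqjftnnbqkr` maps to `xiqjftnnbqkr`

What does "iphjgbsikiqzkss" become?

In each case the input is transformed by: prepend "x".
On "iphjgbsikiqzkss" that produces "xiphjgbsikiqzkss".

xiphjgbsikiqzkss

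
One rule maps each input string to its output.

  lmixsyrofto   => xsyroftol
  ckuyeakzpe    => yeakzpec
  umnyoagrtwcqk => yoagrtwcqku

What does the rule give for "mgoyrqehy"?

yrqehym

The rule is to move the first 3 characters to the end (rotate left by 3), then delete the last 2 characters.
So "mgoyrqehy" becomes "yrqehym".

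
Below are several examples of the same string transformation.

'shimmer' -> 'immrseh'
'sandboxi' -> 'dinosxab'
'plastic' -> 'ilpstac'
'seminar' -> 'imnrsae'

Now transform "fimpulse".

Looking at the pairs, the operation is to sort the characters into alphabetical order, then move the first 2 characters to the end (rotate left by 2).
For "fimpulse" the result is "ilmpsuef".
(Check on "shimmer": → "ehimmrs" → "immrseh" ✓)

ilmpsuef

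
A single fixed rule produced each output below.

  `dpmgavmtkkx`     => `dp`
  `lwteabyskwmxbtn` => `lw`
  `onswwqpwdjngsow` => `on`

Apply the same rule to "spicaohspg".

The rule is to keep only the first 2 characters.
So "spicaohspg" becomes "sp".

sp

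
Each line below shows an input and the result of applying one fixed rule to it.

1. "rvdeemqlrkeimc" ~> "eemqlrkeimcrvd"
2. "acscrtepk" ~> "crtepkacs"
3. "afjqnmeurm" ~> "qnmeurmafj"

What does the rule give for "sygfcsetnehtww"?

fcsetnehtwwsyg

What's happening: move the first 3 characters to the end (rotate left by 3).
"sygfcsetnehtww" → "fcsetnehtwwsyg".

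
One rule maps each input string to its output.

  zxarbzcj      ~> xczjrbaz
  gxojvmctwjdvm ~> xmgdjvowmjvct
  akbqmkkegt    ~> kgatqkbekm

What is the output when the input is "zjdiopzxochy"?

The pattern: swap each adjacent pair of characters (1↔2, 3↔4, ...), then take characters alternately from the front and the back (1st, last, 2nd, 2nd-last, ...).
For "zjdiopzxochy", step one produces "jzidpoxzcoyh"; step two turns that into "jhzyiodcpzox".

jhzyiodcpzox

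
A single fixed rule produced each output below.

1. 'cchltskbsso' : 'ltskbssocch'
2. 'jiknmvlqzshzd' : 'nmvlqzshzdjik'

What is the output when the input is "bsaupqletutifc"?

upqletutifcbsa

Rule — move the first 3 characters to the end (rotate left by 3).
On "bsaupqletutifc" that produces "upqletutifcbsa".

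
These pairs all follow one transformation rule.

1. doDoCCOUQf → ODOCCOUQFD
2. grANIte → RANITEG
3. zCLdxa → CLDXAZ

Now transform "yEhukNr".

In each case the input is transformed by: move the first character to the end, then convert every letter to uppercase.
So "yEhukNr" becomes "EHUKNRY".
(Check on "grANIte": → "rANIteg" → "RANITEG" ✓)

EHUKNRY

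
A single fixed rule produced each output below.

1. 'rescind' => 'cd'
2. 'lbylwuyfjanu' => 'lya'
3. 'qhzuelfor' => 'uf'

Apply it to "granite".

ne

Each output is the input with this applied: keep one character in every 3, starting at position 1 (positions 1st, 4th, 7th, ...), then delete the first character.
For "granite" the result is "ne".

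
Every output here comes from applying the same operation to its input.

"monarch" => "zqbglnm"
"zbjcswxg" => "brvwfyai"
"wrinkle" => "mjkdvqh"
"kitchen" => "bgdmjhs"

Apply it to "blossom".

rrnlakn

Each output is the input with this applied: move the first 3 characters to the end (rotate left by 3), then shift every letter 1 place backward in the alphabet (wrapping around).
"blossom" → "ssomblo" → "rrnlakn".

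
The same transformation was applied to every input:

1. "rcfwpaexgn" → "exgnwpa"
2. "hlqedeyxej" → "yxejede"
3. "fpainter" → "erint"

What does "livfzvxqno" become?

xqnofzv

In each case the input is transformed by: delete the first 3 characters, then move the first 3 characters to the end (rotate left by 3).
Applying both steps to "livfzvxqno": "fzvxqno", then "xqnofzv".
(Check on "rcfwpaexgn": → "wpaexgn" → "exgnwpa" ✓)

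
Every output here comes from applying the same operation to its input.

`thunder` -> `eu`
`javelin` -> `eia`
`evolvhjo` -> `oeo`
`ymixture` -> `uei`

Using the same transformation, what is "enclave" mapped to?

aee

Each output is the input with this applied: move the first 3 characters to the end (rotate left by 3), then keep only the vowels.
On "enclave": the first step gives "laveenc", and the second then gives "aee".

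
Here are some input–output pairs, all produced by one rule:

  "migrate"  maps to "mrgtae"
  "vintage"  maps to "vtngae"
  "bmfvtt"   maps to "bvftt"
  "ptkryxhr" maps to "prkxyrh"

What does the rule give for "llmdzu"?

ldmuz

In each case the input is transformed by: swap each adjacent pair of characters (1↔2, 3↔4, ...), then delete the first character.
Applying both steps to "llmdzu": "lldmuz", then "ldmuz".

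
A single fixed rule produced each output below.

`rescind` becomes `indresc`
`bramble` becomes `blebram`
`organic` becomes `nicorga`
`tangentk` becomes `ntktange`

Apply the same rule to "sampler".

Rule — move the last 3 characters to the front (rotate right by 3).
"sampler" → "lersamp".

lersamp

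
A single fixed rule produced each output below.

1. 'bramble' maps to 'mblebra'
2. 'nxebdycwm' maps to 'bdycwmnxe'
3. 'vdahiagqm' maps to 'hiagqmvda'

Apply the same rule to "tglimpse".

impsetgl

The transformation: move the first 3 characters to the end (rotate left by 3).
"tglimpse" → "impsetgl".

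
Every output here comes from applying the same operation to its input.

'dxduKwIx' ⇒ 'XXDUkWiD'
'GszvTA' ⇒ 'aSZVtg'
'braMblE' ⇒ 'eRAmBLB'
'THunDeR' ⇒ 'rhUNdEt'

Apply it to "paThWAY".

yAtHwaP

What's happening: flip the case of every letter, then swap the first and last characters.
For "paThWAY", step one produces "PAtHway"; step two turns that into "yAtHwaP".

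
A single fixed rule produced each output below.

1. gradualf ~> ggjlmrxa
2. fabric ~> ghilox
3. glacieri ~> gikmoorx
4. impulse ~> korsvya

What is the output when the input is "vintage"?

Each output is the input with this applied: sort the characters into alphabetical order, then shift every letter 6 places forward in the alphabet (wrapping around).
For "vintage", step one produces "aegintv"; step two turns that into "gkmotzb".

gkmotzb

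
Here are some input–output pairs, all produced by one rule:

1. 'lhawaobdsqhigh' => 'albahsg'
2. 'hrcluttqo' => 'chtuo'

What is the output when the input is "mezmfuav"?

In each case the input is transformed by: keep every other character starting from the first (positions 1st, 3rd, 5th, ...), then swap each adjacent pair of characters (1↔2, 3↔4, ...).
Starting from "mezmfuav": after the first operation, "mzfa"; after the second, "zmaf".

zmaf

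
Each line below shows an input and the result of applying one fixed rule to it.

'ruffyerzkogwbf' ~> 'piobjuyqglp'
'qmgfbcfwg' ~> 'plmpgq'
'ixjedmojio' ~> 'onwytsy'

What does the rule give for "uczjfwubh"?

What's happening: shift every letter 10 places forward in the alphabet (wrapping around), then delete the first 3 characters.
Starting from "uczjfwubh": after the first operation, "emjtpgelr"; after the second, "tpgelr".
(Check on "qmgfbcfwg": → "awqplmpgq" → "plmpgq" ✓)

tpgelr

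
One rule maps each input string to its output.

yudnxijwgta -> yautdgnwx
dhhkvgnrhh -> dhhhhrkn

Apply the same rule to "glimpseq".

gqleis

Each output is the input with this applied: take characters alternately from the front and the back (1st, last, 2nd, 2nd-last, ...), then delete the last 2 characters.
On "glimpseq" that produces "gqleis".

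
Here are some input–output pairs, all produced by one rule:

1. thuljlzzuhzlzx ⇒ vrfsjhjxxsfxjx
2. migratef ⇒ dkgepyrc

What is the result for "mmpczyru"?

The rule is to move the last character to the front, then shift every letter 2 places backward in the alphabet (wrapping around).
So "mmpczyru" becomes "skknaxwp".

skknaxwp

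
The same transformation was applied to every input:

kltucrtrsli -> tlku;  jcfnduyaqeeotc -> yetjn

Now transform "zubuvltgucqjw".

tcwzu

Looking at the pairs, the operation is to keep one character in every 3, starting at position 1 (positions 1st, 4th, 7th, ...), then move the first 2 characters to the end (rotate left by 2).
Working it through for "zubuvltgucqjw": intermediate "zutcw", final "tcwzu".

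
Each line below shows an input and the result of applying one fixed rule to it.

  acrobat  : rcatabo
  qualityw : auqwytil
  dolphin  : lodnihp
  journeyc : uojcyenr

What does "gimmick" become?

migkcim

Each output is the input with this applied: move the first 3 characters to the end (rotate left by 3), then reverse the string.
Working it through for "gimmick": intermediate "mickgim", final "migkcim".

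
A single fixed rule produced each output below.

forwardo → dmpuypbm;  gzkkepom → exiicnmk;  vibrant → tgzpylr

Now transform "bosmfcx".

zmqkdav

In each case the input is transformed by: shift every letter 2 places backward in the alphabet (wrapping around).
On "bosmfcx" that produces "zmqkdav".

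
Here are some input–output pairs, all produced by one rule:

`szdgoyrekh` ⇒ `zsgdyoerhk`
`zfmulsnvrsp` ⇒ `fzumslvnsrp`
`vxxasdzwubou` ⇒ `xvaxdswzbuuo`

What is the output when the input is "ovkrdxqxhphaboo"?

Each output is the input with this applied: swap each adjacent pair of characters (1↔2, 3↔4, ...).
Doing the same to "ovkrdxqxhphaboo": "vorkxdxqphahobo".

vorkxdxqphahobo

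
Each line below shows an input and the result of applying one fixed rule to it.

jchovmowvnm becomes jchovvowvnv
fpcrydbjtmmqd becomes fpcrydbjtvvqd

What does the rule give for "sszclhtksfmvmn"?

sszclhtksfvvvn

In each case the input is transformed by: replace every "m" with "v".
For "sszclhtksfmvmn" the result is "sszclhtksfvvvn".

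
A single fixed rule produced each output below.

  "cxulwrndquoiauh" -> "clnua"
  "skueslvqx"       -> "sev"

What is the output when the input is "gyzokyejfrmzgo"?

The transformation: keep one character in every 3, starting at position 1 (positions 1st, 4th, 7th, ...).
For "gyzokyejfrmzgo" the result is "goerg".

goerg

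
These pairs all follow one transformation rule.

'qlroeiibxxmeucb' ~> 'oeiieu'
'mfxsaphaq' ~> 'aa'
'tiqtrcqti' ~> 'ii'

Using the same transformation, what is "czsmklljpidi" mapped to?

ii

The pattern: keep only the vowels.
Applying that to "czsmklljpidi" gives "ii".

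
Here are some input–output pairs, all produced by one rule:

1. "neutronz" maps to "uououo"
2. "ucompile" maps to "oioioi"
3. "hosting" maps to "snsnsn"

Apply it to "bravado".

The rule is to keep one character in every 3, starting at position 3 (positions 3rd, 6th, 9th, ...), then write the whole string 3 times in a row.
For "bravado", step one produces "ad"; step two turns that into "adadad".

adadad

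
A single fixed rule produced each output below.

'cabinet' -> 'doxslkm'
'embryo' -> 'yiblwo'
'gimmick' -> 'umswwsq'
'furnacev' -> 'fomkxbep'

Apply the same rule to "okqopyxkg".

Looking at the pairs, the operation is to reverse the string, then shift every letter 10 places forward in the alphabet (wrapping around).
Applying both steps to "okqopyxkg": "gkxypoqko", then "quhizyauy".
(Check on "cabinet": → "tenibac" → "doxslkm" ✓)

quhizyauy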